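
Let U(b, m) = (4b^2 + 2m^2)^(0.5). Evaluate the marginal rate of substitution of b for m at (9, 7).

MRS = 18/7

For CES with ρ = 2, MRS = (4/2)·(m/b)^(-1).
At (9, 7): MRS = 18/7.
The indifference curve has slope −18/7 at this bundle.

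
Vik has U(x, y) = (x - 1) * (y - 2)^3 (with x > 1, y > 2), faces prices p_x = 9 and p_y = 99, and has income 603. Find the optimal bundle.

x* = 12, y* = 5

MU_x = (y−2)^3, MU_y = 3·(x−1)·(y−2)^2.
MRS = (1/3)·(y−2)/(x−1).
Tangency: set MRS = p_x/p_y = 9/99 = 1/11.
So (1/3)·(y − 2)/(x − 1) = 1/11, i.e. (y − 2) = (3/11)·(x − 1).
Rewrite the budget in excess-of-subsistence terms: 9·(x − 1) + 99·(y − 2) = 603 − 9·1 − 99·2 = 396.
Substituting, 36·(x − 1) = 396, so x − 1 = 11 and x* = 12.
Then y − 2 = (3/11)·11 = 3, so y* = 5.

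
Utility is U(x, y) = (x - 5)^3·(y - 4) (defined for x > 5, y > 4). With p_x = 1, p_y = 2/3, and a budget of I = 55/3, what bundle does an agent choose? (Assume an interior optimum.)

x* = 13, y* = 8

MU_x = 3·(x−5)^2·(y−4), MU_y = (x−5)^3.
MRS = (3/1)·(y−4)/(x−5).
Tangency: set MRS = p_x/p_y = 1/(2/3) = 1.5.
So (3/1)·(y − 4)/(x − 5) = 1.5, i.e. (y − 4) = 0.5·(x − 5).
Rewrite the budget in excess-of-subsistence terms: 1·(x − 5) + (2/3)·(y − 4) = 55/3 − 1·5 − (2/3)·4 = 32/3.
Substituting, (4/3)·(x − 5) = 32/3, so x − 5 = 8 and x* = 13.
Then y − 4 = 0.5·8 = 4, so y* = 8.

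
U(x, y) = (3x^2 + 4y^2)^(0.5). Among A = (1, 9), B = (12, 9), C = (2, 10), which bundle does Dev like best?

Bundle B

Evaluate utility at each bundle:
U(A) = 18.083.
U(B) = 27.495.
U(C) = 20.298.
Highest utility is B, so B ≻ C ≻ A.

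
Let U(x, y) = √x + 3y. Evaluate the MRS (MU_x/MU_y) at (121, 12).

MRS = 1/66

MU_x = 1/(2√x), MU_y = 3.
MRS = 1/(2√x) ÷ 3.
At (121, 12): MRS = 1/66.
So at (121, 12) the consumer would give up 1/66 units of y for one more unit of x.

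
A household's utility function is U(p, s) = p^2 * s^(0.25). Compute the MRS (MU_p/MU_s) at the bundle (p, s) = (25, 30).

MU_p = 2·p·s^(0.25) and MU_s = 0.25·p^2·s^(-0.75).
MRS = MU_p/MU_s = (8)·s/p.
At (25, 30): MRS = 9.6.
That is, one extra unit of p is worth 9.6 units of s at the margin.

MRS = 9.6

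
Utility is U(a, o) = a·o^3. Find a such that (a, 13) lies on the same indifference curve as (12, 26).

a = 96

U(12, 26) = 210912.
Set U(a, 13) = 210912 and solve.
With o = 13: 13^3 = 2197, so a = 210912/2197 = 96.
Check: U(96, 13) = 210912.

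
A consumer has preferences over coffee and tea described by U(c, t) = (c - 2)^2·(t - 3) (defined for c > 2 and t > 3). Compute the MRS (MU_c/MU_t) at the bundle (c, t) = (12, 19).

MU_c = 2·(c−2)·(t−3), MU_t = (c−2)^2.
MRS = (2/1)·(t−3)/(c−2).
At (12, 19): MRS = 3.2.
The indifference curve has slope −3.2 at this bundle.

MRS = 3.2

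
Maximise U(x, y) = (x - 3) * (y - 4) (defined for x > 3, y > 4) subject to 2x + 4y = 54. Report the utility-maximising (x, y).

MU_x = (y−4), MU_y = (x−3).
MRS = (y−4)/(x−3).
Tangency: set MRS = p_x/p_y = 2/4 = 0.5.
So (y − 4)/(x − 3) = 0.5, i.e. (y − 4) = 0.5·(x − 3).
Rewrite the budget in excess-of-subsistence terms: 2·(x − 3) + 4·(y − 4) = 54 − 2·3 − 4·4 = 32.
Substituting, 4·(x − 3) = 32, so x − 3 = 8 and x* = 11.
Then y − 4 = 0.5·8 = 4, so y* = 8.

x* = 11, y* = 8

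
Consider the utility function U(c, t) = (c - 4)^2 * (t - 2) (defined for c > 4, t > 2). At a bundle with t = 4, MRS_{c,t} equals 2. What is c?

c = 6

MU_c = 2·(c−4)·(t−2), MU_t = (c−4)^2.
MRS = (2/1)·(t−2)/(c−4).
Substitute t = 4: MRS = 4/(c − 4). Setting this equal to 2 gives c − 4 = 4/2 = 2, so c = 6.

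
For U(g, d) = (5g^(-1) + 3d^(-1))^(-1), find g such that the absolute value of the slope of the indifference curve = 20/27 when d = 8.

g = 12

For CES with ρ = -1, MRS = (5/3)·(d/g)^2.
Setting (5/3)·(8/g)^2 = 20/27 gives (8/g)^2 = 4/9, so 8/g = 2/3 and g = 12.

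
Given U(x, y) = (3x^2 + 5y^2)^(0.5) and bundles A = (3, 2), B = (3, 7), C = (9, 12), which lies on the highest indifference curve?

Bundle C

Evaluate utility at each bundle:
U(A) = 6.856.
U(B) = 16.492.
U(C) = 31.032.
Highest utility is C, so C ≻ B ≻ A.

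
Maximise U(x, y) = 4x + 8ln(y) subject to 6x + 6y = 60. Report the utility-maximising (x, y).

MU_x = 4, MU_y = 8/y.
MRS = 4 ÷ (8/y).
Tangency: set MRS = p_x/p_y = 6/6 = 1.
MRS depends only on y: 0.5·y = 1 ⇒ y* = 1/0.5 = 2.
From the budget, 6·x = 60 − 6·2 = 48, so x* = 8.

x* = 8, y* = 2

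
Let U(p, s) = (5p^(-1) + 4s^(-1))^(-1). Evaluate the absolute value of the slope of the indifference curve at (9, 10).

For CES with ρ = -1, MRS = (5/4)·(s/p)^2.
At (9, 10): MRS = 125/81.
That is, one extra unit of p is worth 125/81 units of s at the margin.

MRS = 125/81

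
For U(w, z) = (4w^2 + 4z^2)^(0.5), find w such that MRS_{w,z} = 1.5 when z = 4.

w = 6

For CES with ρ = 2, MRS = (z/w)^(-1).
Setting (4/w)^(-1) = 1.5 gives 4/w = 2/3 and w = 6.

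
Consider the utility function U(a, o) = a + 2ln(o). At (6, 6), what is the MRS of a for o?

MRS = 3

MU_a = 1, MU_o = 2/o.
MRS = 1 ÷ (2/o).
At (6, 6): MRS = 3.
That is, one extra unit of a is worth 3 units of o at the margin.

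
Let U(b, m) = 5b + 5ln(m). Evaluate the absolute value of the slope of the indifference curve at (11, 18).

MU_b = 5, MU_m = 5/m.
MRS = 5 ÷ (5/m).
At (11, 18): MRS = 18.
So at (11, 18) the consumer would give up 18 units of m for one more unit of b.

MRS = 18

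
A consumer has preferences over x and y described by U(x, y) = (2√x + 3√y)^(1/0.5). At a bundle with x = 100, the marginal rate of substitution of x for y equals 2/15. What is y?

For CES with ρ = 0.5, MRS = (2/3)·√(y/x).
Setting (2/3)·√(y/100) = 2/15 gives √(y/100) = 0.2, so y/100 = 1/25 and y = 4.

y = 4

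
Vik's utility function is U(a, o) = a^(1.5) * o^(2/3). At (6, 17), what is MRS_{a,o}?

MRS = 6.375

MU_a = 1.5·√a·o^(2/3) and MU_o = 2/3·a^(1.5)·o^(-1/3).
MRS = MU_a/MU_o = (2.25)·o/a.
At (6, 17): MRS = 6.375.
The indifference curve has slope −6.375 at this bundle.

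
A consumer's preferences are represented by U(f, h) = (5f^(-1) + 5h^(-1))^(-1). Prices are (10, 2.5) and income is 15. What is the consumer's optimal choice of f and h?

f* = 1, h* = 2

For CES with ρ = -1, MRS = (h/f)^2.
Tangency: set MRS = p_f/p_h = 10/2.5 = 4.
So (h/f)^2 = 4; taking the square root, h/f = 2, i.e. h = 2·f.
Substitute into the budget 10·f + 2.5·h = 15: 15·f = 15, so f* = 1 and h* = 2·1 = 2.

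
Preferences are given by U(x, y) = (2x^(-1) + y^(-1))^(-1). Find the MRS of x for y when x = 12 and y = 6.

MRS = 0.5

For CES with ρ = -1, MRS = (2/1)·(y/x)^2.
At (12, 6): MRS = 0.5.
The indifference curve has slope −0.5 at this bundle.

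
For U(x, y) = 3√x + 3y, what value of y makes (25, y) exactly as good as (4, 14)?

U(4, 14) = 48.
Set U(25, y) = 48 and solve.
With x = 25: √25 = 5, so 3y = 48 − 3·5 = 33 and y = 11.
Check: U(25, 11) = 48.

y = 11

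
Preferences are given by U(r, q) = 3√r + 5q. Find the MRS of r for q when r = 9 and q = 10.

MU_r = 3/(2√r), MU_q = 5.
MRS = 3/(2√r) ÷ 5.
At (9, 10): MRS = 0.1.
So at (9, 10) the consumer would give up 0.1 units of q for one more unit of r.

MRS = 0.1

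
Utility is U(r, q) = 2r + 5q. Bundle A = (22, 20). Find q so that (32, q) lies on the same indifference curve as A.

q = 16

U(22, 20) = 144.
Set U(32, q) = 144 and solve.
2·32 + 5q = 144 ⇒ 5q = 80 ⇒ q = 16.
Check: U(32, 16) = 144.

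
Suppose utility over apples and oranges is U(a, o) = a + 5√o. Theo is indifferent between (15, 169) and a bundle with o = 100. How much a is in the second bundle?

a = 30

U(15, 169) = 80.
Set U(a, 100) = 80 and solve.
With o = 100: √100 = 10, so a = 80 − 5·10 = 30.
Check: U(30, 100) = 80.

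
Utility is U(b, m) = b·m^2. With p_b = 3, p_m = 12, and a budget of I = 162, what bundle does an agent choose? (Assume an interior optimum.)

MU_b = m^2 and MU_m = 2·b·m.
MRS = MU_b/MU_m = (1/2)·m/b.
Tangency: set MRS = p_b/p_m = 3/12 = 0.25.
So (1/2)·m/b = 0.25, i.e. m = 0.5·b.
Substitute into the budget 3·b + 12·m = 162: 9·b = 162, so b* = 18.
Then m* = 0.5·18 = 9.

b* = 18, m* = 9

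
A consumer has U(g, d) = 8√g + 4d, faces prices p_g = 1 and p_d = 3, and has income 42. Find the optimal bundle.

g* = 9, d* = 11

MU_g = 8/(2√g), MU_d = 4.
MRS = 8/(2√g) ÷ 4.
Tangency: set MRS = p_g/p_d = 1/3.
MRS depends only on g: 1/√g = 1/3 ⇒ √g = 1/(1/3) = 3 ⇒ g* = 9.
From the budget, 3·d = 42 − 1·9 = 33, so d* = 11.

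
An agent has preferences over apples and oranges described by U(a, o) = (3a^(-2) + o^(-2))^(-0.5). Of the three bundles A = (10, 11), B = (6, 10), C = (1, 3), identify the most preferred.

Evaluate utility at each bundle:
U(A) = 5.112.
U(B) = 3.273.
U(C) = 0.567.
Highest utility is A, so A ≻ B ≻ C.

Bundle A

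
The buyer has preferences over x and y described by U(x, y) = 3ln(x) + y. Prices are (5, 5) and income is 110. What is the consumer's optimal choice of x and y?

x* = 3, y* = 19

MU_x = 3/x, MU_y = 1.
MRS = 3/x ÷ 1.
Tangency: set MRS = p_x/p_y = 5/5 = 1.
MRS depends only on x: 3/x = 1 ⇒ x* = 3/1 = 3.
From the budget, 5·y = 110 − 5·3 = 95, so y* = 19.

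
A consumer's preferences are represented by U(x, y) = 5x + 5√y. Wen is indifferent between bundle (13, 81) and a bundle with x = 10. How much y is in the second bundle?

U(13, 81) = 110.
Set U(10, y) = 110 and solve.
With x = 10: 5√y = 110 − 5·10 = 60, so √y = 12 and y = 144.
Check: U(10, 144) = 110.

y = 144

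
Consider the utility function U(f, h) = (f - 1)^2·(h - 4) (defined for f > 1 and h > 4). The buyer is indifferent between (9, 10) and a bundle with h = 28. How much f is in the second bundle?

f = 5

U(9, 10) = 384.
Set U(f, 28) = 384 and solve.
With h = 28: (28 − 4) = 24, so (f − 1)^2 = 384/24 = 16.
Taking the square root (with f > 1): f − 1 = 4, so f = 5.
Check: U(5, 28) = 384.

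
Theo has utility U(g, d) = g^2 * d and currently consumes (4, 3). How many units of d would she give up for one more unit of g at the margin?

MU_g = 2·g·d and MU_d = g^2.
MRS = MU_g/MU_d = (2/1)·d/g.
At (4, 3): MRS = 1.5.
The indifference curve has slope −1.5 at this bundle.

MRS = 1.5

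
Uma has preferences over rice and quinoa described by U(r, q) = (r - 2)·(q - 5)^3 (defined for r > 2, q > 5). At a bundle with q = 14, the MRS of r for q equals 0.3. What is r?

MU_r = (q−5)^3, MU_q = 3·(r−2)·(q−5)^2.
MRS = (1/3)·(q−5)/(r−2).
Substitute q = 14: MRS = 3/(r − 2). Setting this equal to 0.3 gives r − 2 = 3/0.3 = 10, so r = 12.

r = 12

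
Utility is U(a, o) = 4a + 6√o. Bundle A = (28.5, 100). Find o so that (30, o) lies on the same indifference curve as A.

o = 81

U(28.5, 100) = 174.
Set U(30, o) = 174 and solve.
With a = 30: 6√o = 174 − 4·30 = 54, so √o = 9 and o = 81.
Check: U(30, 81) = 174.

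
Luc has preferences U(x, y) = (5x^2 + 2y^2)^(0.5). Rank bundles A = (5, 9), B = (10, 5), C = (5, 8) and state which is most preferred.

Evaluate utility at each bundle:
U(A) = 16.941.
U(B) = 23.452.
U(C) = 15.906.
Highest utility is B, so B ≻ A ≻ C.

Bundle B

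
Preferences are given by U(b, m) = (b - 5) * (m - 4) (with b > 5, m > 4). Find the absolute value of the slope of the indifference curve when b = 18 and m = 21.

MRS = 17/13

MU_b = (m−4), MU_m = (b−5).
MRS = (m−4)/(b−5).
At (18, 21): MRS = 17/13.
The indifference curve has slope −17/13 at this bundle.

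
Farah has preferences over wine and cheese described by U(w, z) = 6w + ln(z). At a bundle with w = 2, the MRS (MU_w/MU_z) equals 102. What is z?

z = 17

MU_w = 6, MU_z = 1/z.
MRS = 6 ÷ (1/z).
MRS depends only on z: 6·z = 102 ⇒ z = 102/6 = 17.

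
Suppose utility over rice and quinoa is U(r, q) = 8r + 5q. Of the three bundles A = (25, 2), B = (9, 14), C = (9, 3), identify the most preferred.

Bundle A

Evaluate utility at each bundle:
U(A) = 210.
U(B) = 142.
U(C) = 87.
Highest utility is A, so A ≻ B ≻ C.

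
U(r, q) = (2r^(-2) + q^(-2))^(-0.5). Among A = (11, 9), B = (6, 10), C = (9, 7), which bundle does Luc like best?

Evaluate utility at each bundle:
U(A) = 5.885.
U(B) = 3.906.
U(C) = 4.709.
Highest utility is A, so A ≻ C ≻ B.

Bundle A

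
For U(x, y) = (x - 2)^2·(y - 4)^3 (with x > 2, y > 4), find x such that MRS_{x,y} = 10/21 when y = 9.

MU_x = 2·(x−2)·(y−4)^3, MU_y = 3·(x−2)^2·(y−4)^2.
MRS = (2/3)·(y−4)/(x−2).
Substitute y = 9: MRS = (10/3)/(x − 2). Setting this equal to 10/21 gives x − 2 = (10/3)/(10/21) = 7, so x = 9.

x = 9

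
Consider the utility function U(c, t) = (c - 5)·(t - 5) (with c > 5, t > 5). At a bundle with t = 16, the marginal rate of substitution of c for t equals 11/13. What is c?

MU_c = (t−5), MU_t = (c−5).
MRS = (t−5)/(c−5).
Substitute t = 16: MRS = 11/(c − 5). Setting this equal to 11/13 gives c − 5 = 11/(11/13) = 13, so c = 18.

c = 18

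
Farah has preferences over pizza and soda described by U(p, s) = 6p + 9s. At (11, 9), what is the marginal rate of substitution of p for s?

MU_p = 6, MU_s = 9, so MRS = 6/9 = 2/3 at every bundle.
At (11, 9): MRS = 2/3.
That is, one extra unit of p is worth 2/3 units of s at the margin.

MRS = 2/3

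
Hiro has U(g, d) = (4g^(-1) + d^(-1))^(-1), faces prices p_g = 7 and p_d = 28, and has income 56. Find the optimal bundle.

For CES with ρ = -1, MRS = (4/1)·(d/g)^2.
Tangency: set MRS = p_g/p_d = 7/28 = 0.25.
So (d/g)^2 = 1/16; taking the square root, d/g = 0.25, i.e. d = 0.25·g.
Substitute into the budget 7·g + 28·d = 56: 14·g = 56, so g* = 4 and d* = 0.25·4 = 1.

g* = 4, d* = 1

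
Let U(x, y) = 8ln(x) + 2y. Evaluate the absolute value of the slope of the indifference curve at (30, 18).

MRS = 2/15

MU_x = 8/x, MU_y = 2.
MRS = 8/x ÷ 2.
At (30, 18): MRS = 2/15.
The indifference curve has slope −2/15 at this bundle.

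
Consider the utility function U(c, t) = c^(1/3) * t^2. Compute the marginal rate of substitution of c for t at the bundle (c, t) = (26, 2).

MRS = 1/78

MU_c = 1/3·c^(-2/3)·t^2 and MU_t = 2·c^(1/3)·t.
MRS = MU_c/MU_t = (1/6)·t/c.
At (26, 2): MRS = 1/78.
So at (26, 2) the consumer would give up 1/78 units of t for one more unit of c.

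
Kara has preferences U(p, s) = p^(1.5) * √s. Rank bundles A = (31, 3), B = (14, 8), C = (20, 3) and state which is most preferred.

Bundle A

Evaluate utility at each bundle:
U(A) = 298.953.
U(B) = 148.162.
U(C) = 154.919.
Highest utility is A, so A ≻ C ≻ B.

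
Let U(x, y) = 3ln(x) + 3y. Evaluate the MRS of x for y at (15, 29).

MU_x = 3/x, MU_y = 3.
MRS = 3/x ÷ 3.
At (15, 29): MRS = 1/15.
The indifference curve has slope −1/15 at this bundle.

MRS = 1/15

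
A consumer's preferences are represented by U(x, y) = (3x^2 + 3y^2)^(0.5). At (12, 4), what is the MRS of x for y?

For CES with ρ = 2, MRS = (y/x)^(-1).
At (12, 4): MRS = 3.
The indifference curve has slope −3 at this bundle.

MRS = 3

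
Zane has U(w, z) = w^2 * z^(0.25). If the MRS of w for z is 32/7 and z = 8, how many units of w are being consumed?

MU_w = 2·w·z^(0.25) and MU_z = 0.25·w^2·z^(-0.75).
MRS = MU_w/MU_z = (8)·z/w.
Substitute z = 8: MRS = 64/w. Setting 64/w = 32/7 gives w = 64/(32/7) = 14.

w = 14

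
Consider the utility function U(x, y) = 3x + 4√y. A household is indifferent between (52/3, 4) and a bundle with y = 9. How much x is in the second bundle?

x = 16

U(52/3, 4) = 60.
Set U(x, 9) = 60 and solve.
With y = 9: √9 = 3, so 3x = 60 − 4·3 = 48 and x = 16.
Check: U(16, 9) = 60.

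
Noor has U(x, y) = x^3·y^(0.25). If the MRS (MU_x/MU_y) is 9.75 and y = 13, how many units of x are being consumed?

MU_x = 3·x^2·y^(0.25) and MU_y = 0.25·x^3·y^(-0.75).
MRS = MU_x/MU_y = (12)·y/x.
Substitute y = 13: MRS = 156/x. Setting 156/x = 9.75 gives x = 156/9.75 = 16.

x = 16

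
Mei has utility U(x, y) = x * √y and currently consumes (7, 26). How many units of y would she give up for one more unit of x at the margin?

MU_x = √y and MU_y = 0.5·x·y^(-0.5).
MRS = MU_x/MU_y = (2)·y/x.
At (7, 26): MRS = 52/7.
The indifference curve has slope −52/7 at this bundle.

MRS = 52/7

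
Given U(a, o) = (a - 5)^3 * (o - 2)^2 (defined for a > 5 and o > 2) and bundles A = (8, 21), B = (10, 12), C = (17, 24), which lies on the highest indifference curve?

Evaluate utility at each bundle:
U(A) = 9747.
U(B) = 12500.
U(C) = 836352.
Highest utility is C, so C ≻ B ≻ A.

Bundle C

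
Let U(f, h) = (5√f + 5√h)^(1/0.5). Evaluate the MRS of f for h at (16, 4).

For CES with ρ = 0.5, MRS = √(h/f).
At (16, 4): MRS = 0.5.
So at (16, 4) the consumer would give up 0.5 units of h for one more unit of f.

MRS = 0.5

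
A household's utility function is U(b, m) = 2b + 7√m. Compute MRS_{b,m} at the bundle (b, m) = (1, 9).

MU_b = 2, MU_m = 7/(2√m).
MRS = 2 ÷ (7/(2√m)).
At (1, 9): MRS = 12/7.
So at (1, 9) the consumer would give up 12/7 units of m for one more unit of b.

MRS = 12/7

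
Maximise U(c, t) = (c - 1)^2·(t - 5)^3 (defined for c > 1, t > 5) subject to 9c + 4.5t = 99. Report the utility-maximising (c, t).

c* = 4, t* = 14

MU_c = 2·(c−1)·(t−5)^3, MU_t = 3·(c−1)^2·(t−5)^2.
MRS = (2/3)·(t−5)/(c−1).
Tangency: set MRS = p_c/p_t = 9/4.5 = 2.
So (2/3)·(t − 5)/(c − 1) = 2, i.e. (t − 5) = 3·(c − 1).
Rewrite the budget in excess-of-subsistence terms: 9·(c − 1) + 4.5·(t − 5) = 99 − 9·1 − 4.5·5 = 67.5.
Substituting, 22.5·(c − 1) = 67.5, so c − 1 = 3 and c* = 4.
Then t − 5 = 3·3 = 9, so t* = 14.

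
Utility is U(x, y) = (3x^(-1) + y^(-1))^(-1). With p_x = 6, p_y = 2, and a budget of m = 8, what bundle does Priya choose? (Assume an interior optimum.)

For CES with ρ = -1, MRS = (3/1)·(y/x)^2.
Tangency: set MRS = p_x/p_y = 6/2 = 3.
So (y/x)^2 = 1; taking the square root, y/x = 1, i.e. y = x.
Substitute into the budget 6·x + 2·y = 8: 8·x = 8, so x* = 1 and y* = 1.

x* = 1, y* = 1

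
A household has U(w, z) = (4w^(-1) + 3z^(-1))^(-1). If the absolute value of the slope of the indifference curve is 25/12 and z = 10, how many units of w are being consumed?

w = 8

For CES with ρ = -1, MRS = (4/3)·(z/w)^2.
Setting (4/3)·(10/w)^2 = 25/12 gives (10/w)^2 = 25/16, so 10/w = 1.25 and w = 8.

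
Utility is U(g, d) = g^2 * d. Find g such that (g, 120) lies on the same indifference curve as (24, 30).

U(24, 30) = 17280.
Set U(g, 120) = 17280 and solve.
With d = 120: g^2 = 17280/120 = 144; taking the square root, g = 12.
Check: U(12, 120) = 17280.

g = 12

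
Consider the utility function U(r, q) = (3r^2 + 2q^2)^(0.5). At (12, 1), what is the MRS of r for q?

MRS = 18

For CES with ρ = 2, MRS = (3/2)·(q/r)^(-1).
At (12, 1): MRS = 18.
The indifference curve has slope −18 at this bundle.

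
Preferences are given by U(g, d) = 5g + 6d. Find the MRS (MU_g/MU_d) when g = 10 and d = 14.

MRS = 5/6

MU_g = 5, MU_d = 6, so MRS = 5/6 at every bundle.
At (10, 14): MRS = 5/6.
The indifference curve has slope −5/6 at this bundle.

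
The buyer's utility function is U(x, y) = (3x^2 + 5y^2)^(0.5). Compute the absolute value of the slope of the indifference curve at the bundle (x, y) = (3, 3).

MRS = 0.6

For CES with ρ = 2, MRS = (3/5)·(y/x)^(-1).
At (3, 3): MRS = 0.6.
That is, one extra unit of x is worth 0.6 units of y at the margin.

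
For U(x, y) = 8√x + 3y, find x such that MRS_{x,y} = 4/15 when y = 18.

x = 25

MU_x = 8/(2√x), MU_y = 3.
MRS = 8/(2√x) ÷ 3.
MRS depends only on x: (4/3)/√x = 4/15 ⇒ √x = (4/3)/(4/15) = 5 ⇒ x = 25.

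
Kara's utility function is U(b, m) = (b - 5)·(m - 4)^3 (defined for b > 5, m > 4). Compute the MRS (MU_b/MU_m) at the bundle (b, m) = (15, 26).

MU_b = (m−4)^3, MU_m = 3·(b−5)·(m−4)^2.
MRS = (1/3)·(m−4)/(b−5).
At (15, 26): MRS = 11/15.
That is, one extra unit of b is worth 11/15 units of m at the margin.

MRS = 11/15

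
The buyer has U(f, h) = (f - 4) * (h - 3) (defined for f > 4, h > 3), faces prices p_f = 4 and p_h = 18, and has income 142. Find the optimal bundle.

MU_f = (h−3), MU_h = (f−4).
MRS = (h−3)/(f−4).
Tangency: set MRS = p_f/p_h = 4/18 = 2/9.
So (h − 3)/(f − 4) = 2/9, i.e. (h − 3) = (2/9)·(f − 4).
Rewrite the budget in excess-of-subsistence terms: 4·(f − 4) + 18·(h − 3) = 142 − 4·4 − 18·3 = 72.
Substituting, 8·(f − 4) = 72, so f − 4 = 9 and f* = 13.
Then h − 3 = (2/9)·9 = 2, so h* = 5.

f* = 13, h* = 5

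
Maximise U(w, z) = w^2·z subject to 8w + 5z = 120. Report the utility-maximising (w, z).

MU_w = 2·w·z and MU_z = w^2.
MRS = MU_w/MU_z = (2/1)·z/w.
Tangency: set MRS = p_w/p_z = 8/5 = 1.6.
So (2/1)·z/w = 1.6, i.e. z = 0.8·w.
Substitute into the budget 8·w + 5·z = 120: 12·w = 120, so w* = 10.
Then z* = 0.8·10 = 8.

w* = 10, z* = 8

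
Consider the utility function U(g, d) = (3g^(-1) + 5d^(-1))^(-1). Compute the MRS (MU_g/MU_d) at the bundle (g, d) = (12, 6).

MRS = 0.15

For CES with ρ = -1, MRS = (3/5)·(d/g)^2.
At (12, 6): MRS = 0.15.
That is, one extra unit of g is worth 0.15 units of d at the margin.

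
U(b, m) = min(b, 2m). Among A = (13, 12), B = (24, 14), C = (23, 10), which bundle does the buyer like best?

Bundle B

Evaluate utility at each bundle:
U(A) = 13.
U(B) = 24.
U(C) = 20.
Highest utility is B, so B ≻ C ≻ A.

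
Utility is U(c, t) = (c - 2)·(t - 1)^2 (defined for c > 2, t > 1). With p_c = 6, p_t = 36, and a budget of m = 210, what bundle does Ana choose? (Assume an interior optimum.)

c* = 11, t* = 4

MU_c = (t−1)^2, MU_t = 2·(c−2)·(t−1).
MRS = (1/2)·(t−1)/(c−2).
Tangency: set MRS = p_c/p_t = 6/36 = 1/6.
So (1/2)·(t − 1)/(c − 2) = 1/6, i.e. (t − 1) = (1/3)·(c − 2).
Rewrite the budget in excess-of-subsistence terms: 6·(c − 2) + 36·(t − 1) = 210 − 6·2 − 36·1 = 162.
Substituting, 18·(c − 2) = 162, so c − 2 = 9 and c* = 11.
Then t − 1 = (1/3)·9 = 3, so t* = 4.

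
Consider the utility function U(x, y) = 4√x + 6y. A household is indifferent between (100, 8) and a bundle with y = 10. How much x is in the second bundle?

U(100, 8) = 88.
Set U(x, 10) = 88 and solve.
With y = 10: 4√x = 88 − 6·10 = 28, so √x = 7 and x = 49.
Check: U(49, 10) = 88.

x = 49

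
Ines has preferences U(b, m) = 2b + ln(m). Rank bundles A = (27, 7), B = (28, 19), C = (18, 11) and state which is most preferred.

Evaluate utility at each bundle:
U(A) = 55.946.
U(B) = 58.944.
U(C) = 38.398.
Highest utility is B, so B ≻ A ≻ C.

Bundle B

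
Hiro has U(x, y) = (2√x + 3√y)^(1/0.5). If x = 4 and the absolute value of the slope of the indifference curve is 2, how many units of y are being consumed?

For CES with ρ = 0.5, MRS = (2/3)·√(y/x).
Setting (2/3)·√(y/4) = 2 gives √(y/4) = 3, so y/4 = 9 and y = 36.

y = 36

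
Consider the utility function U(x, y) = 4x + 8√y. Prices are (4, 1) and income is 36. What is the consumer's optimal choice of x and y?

MU_x = 4, MU_y = 8/(2√y).
MRS = 4 ÷ (8/(2√y)).
Tangency: set MRS = p_x/p_y = 4/1 = 4.
MRS depends only on y: √y = 4 ⇒ √y = 4 ⇒ y* = 16.
From the budget, 4·x = 36 − 1·16 = 20, so x* = 5.

x* = 5, y* = 16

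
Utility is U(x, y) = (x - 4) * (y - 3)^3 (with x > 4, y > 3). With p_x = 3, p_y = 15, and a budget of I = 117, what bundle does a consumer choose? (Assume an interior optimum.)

x* = 9, y* = 6

MU_x = (y−3)^3, MU_y = 3·(x−4)·(y−3)^2.
MRS = (1/3)·(y−3)/(x−4).
Tangency: set MRS = p_x/p_y = 3/15 = 0.2.
So (1/3)·(y − 3)/(x − 4) = 0.2, i.e. (y − 3) = 0.6·(x − 4).
Rewrite the budget in excess-of-subsistence terms: 3·(x − 4) + 15·(y − 3) = 117 − 3·4 − 15·3 = 60.
Substituting, 12·(x − 4) = 60, so x − 4 = 5 and x* = 9.
Then y − 3 = 0.6·5 = 3, so y* = 6.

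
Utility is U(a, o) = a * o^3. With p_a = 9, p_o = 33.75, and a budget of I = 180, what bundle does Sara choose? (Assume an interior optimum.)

MU_a = o^3 and MU_o = 3·a·o^2.
MRS = MU_a/MU_o = (1/3)·o/a.
Tangency: set MRS = p_a/p_o = 9/33.75 = 4/15.
So (1/3)·o/a = 4/15, i.e. o = 0.8·a.
Substitute into the budget 9·a + 33.75·o = 180: 36·a = 180, so a* = 5.
Then o* = 0.8·5 = 4.

a* = 5, o* = 4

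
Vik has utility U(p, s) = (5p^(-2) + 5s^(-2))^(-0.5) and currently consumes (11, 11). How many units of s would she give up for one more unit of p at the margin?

For CES with ρ = -2, MRS = (s/p)^3.
At (11, 11): MRS = 1.
So at (11, 11) the consumer would give up 1 units of s for one more unit of p.

MRS = 1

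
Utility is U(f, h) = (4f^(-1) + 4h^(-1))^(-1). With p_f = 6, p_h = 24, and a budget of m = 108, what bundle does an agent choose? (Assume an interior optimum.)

For CES with ρ = -1, MRS = (h/f)^2.
Tangency: set MRS = p_f/p_h = 6/24 = 0.25.
So (h/f)^2 = 0.25; taking the square root, h/f = 0.5, i.e. h = 0.5·f.
Substitute into the budget 6·f + 24·h = 108: 18·f = 108, so f* = 6 and h* = 0.5·6 = 3.

f* = 6, h* = 3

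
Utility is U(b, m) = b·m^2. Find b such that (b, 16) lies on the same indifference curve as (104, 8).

U(104, 8) = 6656.
Set U(b, 16) = 6656 and solve.
With m = 16: 16^2 = 256, so b = 6656/256 = 26.
Check: U(26, 16) = 6656.

b = 26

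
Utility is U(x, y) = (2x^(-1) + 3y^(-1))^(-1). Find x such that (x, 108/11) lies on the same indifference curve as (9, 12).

U depends on (x, y) only through S = 2x^(-1) + 3y^(-1), so equal utility means equal S. At (9, 12): S = 17/36.
With y = 108/11: 3·(108/11)^(-1) = 11/36, so 2x^(-1) = 17/36 − 11/36 = 1/6, i.e. x^(-1) = 1/12.
Hence x = 1/(1/12) = 12.
Check: U(12, 108/11) = 2.1176.

x = 12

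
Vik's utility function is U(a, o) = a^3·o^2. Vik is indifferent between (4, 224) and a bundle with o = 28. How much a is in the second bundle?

U(4, 224) = 3211264.
Set U(a, 28) = 3211264 and solve.
With o = 28: 28^2 = 784, so a^3 = 3211264/784 = 4096; taking the cube root, a = 16.
Check: U(16, 28) = 3211264.

a = 16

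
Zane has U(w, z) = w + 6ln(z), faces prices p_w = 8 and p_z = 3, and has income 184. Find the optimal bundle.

MU_w = 1, MU_z = 6/z.
MRS = 1 ÷ (6/z).
Tangency: set MRS = p_w/p_z = 8/3.
MRS depends only on z: (1/6)·z = 8/3 ⇒ z* = (8/3)/(1/6) = 16.
From the budget, 8·w = 184 − 3·16 = 136, so w* = 17.

w* = 17, z* = 16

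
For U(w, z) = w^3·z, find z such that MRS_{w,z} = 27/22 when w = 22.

z = 9

MU_w = 3·w^2·z and MU_z = w^3.
MRS = MU_w/MU_z = (3/1)·z/w.
Substitute w = 22: MRS = z/(22/3). Setting z/(22/3) = 27/22 gives z = (27/22)·(22/3) = 9.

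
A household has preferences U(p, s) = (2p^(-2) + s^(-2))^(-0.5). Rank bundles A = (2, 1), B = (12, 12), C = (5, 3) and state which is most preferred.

Bundle B

Evaluate utility at each bundle:
U(A) = 0.816.
U(B) = 6.928.
U(C) = 2.287.
Highest utility is B, so B ≻ C ≻ A.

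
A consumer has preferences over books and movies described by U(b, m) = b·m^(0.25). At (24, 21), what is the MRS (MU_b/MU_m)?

MU_b = m^(0.25) and MU_m = 0.25·b·m^(-0.75).
MRS = MU_b/MU_m = (4)·m/b.
At (24, 21): MRS = 3.5.
That is, one extra unit of b is worth 3.5 units of m at the margin.

MRS = 3.5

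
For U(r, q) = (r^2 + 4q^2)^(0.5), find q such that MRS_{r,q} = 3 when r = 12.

For CES with ρ = 2, MRS = (1/4)·(q/r)^(-1).
Setting (1/4)·(q/12)^(-1) = 3 gives (q/12)^(-1) = 12, so q/12 = 1/12 and q = 1.

q = 1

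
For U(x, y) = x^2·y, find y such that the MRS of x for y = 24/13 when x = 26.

MU_x = 2·x·y and MU_y = x^2.
MRS = MU_x/MU_y = (2/1)·y/x.
Substitute x = 26: MRS = y/13. Setting y/13 = 24/13 gives y = (24/13)·13 = 24.

y = 24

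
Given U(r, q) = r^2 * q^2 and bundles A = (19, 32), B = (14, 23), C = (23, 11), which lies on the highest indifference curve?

Evaluate utility at each bundle:
U(A) = 369664.
U(B) = 103684.
U(C) = 64009.
Highest utility is A, so A ≻ B ≻ C.

Bundle A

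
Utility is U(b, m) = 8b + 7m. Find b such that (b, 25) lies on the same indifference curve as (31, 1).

U(31, 1) = 255.
Set U(b, 25) = 255 and solve.
8b + 7·25 = 255 ⇒ 8b = 80 ⇒ b = 10.
Check: U(10, 25) = 255.

b = 10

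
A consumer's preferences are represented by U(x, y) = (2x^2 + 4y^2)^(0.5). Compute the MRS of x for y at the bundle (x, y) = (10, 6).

MRS = 5/6

For CES with ρ = 2, MRS = (2/4)·(y/x)^(-1).
At (10, 6): MRS = 5/6.
So at (10, 6) the consumer would give up 5/6 units of y for one more unit of x.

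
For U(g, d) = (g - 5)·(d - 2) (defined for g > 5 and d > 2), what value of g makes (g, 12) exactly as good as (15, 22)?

U(15, 22) = 200.
Set U(g, 12) = 200 and solve.
With d = 12: (12 − 2) = 10, so (g − 5) = 200/10 = 20.
So g = 5 + 20 = 25.
Check: U(25, 12) = 200.

g = 25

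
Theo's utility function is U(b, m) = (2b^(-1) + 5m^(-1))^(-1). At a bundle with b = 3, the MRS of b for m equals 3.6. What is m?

m = 9

For CES with ρ = -1, MRS = (2/5)·(m/b)^2.
Setting (2/5)·(m/3)^2 = 3.6 gives (m/3)^2 = 9, so m/3 = 3 and m = 9.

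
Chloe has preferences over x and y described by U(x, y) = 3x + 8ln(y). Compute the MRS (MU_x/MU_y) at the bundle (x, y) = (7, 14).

MRS = 5.25

MU_x = 3, MU_y = 8/y.
MRS = 3 ÷ (8/y).
At (7, 14): MRS = 5.25.
So at (7, 14) the consumer would give up 5.25 units of y for one more unit of x.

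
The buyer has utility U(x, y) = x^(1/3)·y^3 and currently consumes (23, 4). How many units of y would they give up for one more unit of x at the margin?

MU_x = 1/3·x^(-2/3)·y^3 and MU_y = 3·x^(1/3)·y^2.
MRS = MU_x/MU_y = (1/9)·y/x.
At (23, 4): MRS = 4/207.
The indifference curve has slope −4/207 at this bundle.

MRS = 4/207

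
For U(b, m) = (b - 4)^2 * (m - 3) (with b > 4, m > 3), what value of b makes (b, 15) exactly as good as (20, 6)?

b = 12

U(20, 6) = 768.
Set U(b, 15) = 768 and solve.
With m = 15: (15 − 3) = 12, so (b − 4)^2 = 768/12 = 64.
Taking the square root (with b > 4): b − 4 = 8, so b = 12.
Check: U(12, 15) = 768.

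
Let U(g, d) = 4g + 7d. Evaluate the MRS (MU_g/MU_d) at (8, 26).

MRS = 4/7

MU_g = 4, MU_d = 7, so MRS = 4/7 at every bundle.
At (8, 26): MRS = 4/7.
That is, one extra unit of g is worth 4/7 units of d at the margin.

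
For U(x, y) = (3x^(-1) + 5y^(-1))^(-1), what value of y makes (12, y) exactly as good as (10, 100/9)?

y = 10

U depends on (x, y) only through S = 3x^(-1) + 5y^(-1), so equal utility means equal S. At (10, 100/9): S = 0.75.
With x = 12: 3·12^(-1) = 0.25, so 5y^(-1) = 0.75 − 0.25 = 0.5, i.e. y^(-1) = 0.1.
Hence y = 1/0.1 = 10.
Check: U(12, 10) = 1.3333.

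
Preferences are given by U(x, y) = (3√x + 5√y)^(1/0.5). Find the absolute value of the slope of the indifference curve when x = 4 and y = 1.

For CES with ρ = 0.5, MRS = (3/5)·√(y/x).
At (4, 1): MRS = 0.3.
That is, one extra unit of x is worth 0.3 units of y at the margin.

MRS = 0.3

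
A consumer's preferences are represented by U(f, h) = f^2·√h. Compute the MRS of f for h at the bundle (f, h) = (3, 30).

MU_f = 2·f·√h and MU_h = 0.5·f^2·h^(-0.5).
MRS = MU_f/MU_h = (4)·h/f.
At (3, 30): MRS = 40.
That is, one extra unit of f is worth 40 units of h at the margin.

MRS = 40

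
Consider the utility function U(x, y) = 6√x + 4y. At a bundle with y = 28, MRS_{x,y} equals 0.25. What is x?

x = 9

MU_x = 6/(2√x), MU_y = 4.
MRS = 6/(2√x) ÷ 4.
MRS depends only on x: 0.75/√x = 0.25 ⇒ √x = 0.75/0.25 = 3 ⇒ x = 9.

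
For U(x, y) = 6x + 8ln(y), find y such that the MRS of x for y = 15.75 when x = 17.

MU_x = 6, MU_y = 8/y.
MRS = 6 ÷ (8/y).
MRS depends only on y: 0.75·y = 15.75 ⇒ y = 15.75/0.75 = 21.

y = 21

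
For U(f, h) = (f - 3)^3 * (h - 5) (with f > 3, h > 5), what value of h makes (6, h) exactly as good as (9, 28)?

h = 189

U(9, 28) = 4968.
Set U(6, h) = 4968 and solve.
With f = 6: (6 − 3)^3 = 27, so (h − 5) = 4968/27 = 184.
So h = 5 + 184 = 189.
Check: U(6, 189) = 4968.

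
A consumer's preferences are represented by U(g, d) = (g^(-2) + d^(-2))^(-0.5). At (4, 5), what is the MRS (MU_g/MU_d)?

For CES with ρ = -2, MRS = (d/g)^3.
At (4, 5): MRS = 125/64.
The indifference curve has slope −125/64 at this bundle.

MRS = 125/64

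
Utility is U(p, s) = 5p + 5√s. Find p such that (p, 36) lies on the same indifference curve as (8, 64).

p = 10

U(8, 64) = 80.
Set U(p, 36) = 80 and solve.
With s = 36: √36 = 6, so 5p = 80 − 5·6 = 50 and p = 10.
Check: U(10, 36) = 80.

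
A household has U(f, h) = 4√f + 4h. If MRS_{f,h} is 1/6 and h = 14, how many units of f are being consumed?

MU_f = 4/(2√f), MU_h = 4.
MRS = 4/(2√f) ÷ 4.
MRS depends only on f: 0.5/√f = 1/6 ⇒ √f = 0.5/(1/6) = 3 ⇒ f = 9.

f = 9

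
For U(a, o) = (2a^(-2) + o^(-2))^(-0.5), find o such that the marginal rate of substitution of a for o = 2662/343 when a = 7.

For CES with ρ = -2, MRS = (2/1)·(o/a)^3.
Setting (2/1)·(o/7)^3 = 2662/343 gives (o/7)^3 = 1331/343, so o/7 = 11/7 and o = 11.

o = 11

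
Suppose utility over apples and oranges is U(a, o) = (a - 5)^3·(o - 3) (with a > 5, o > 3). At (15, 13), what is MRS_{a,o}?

MRS = 3

MU_a = 3·(a−5)^2·(o−3), MU_o = (a−5)^3.
MRS = (3/1)·(o−3)/(a−5).
At (15, 13): MRS = 3.
That is, one extra unit of a is worth 3 units of o at the margin.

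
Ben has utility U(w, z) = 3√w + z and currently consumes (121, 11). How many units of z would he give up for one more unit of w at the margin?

MRS = 3/22

MU_w = 3/(2√w), MU_z = 1.
MRS = 3/(2√w) ÷ 1.
At (121, 11): MRS = 3/22.
So at (121, 11) the consumer would give up 3/22 units of z for one more unit of w.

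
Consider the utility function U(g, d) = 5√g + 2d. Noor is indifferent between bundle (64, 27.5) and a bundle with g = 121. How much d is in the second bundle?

d = 20

U(64, 27.5) = 95.
Set U(121, d) = 95 and solve.
With g = 121: √121 = 11, so 2d = 95 − 5·11 = 40 and d = 20.
Check: U(121, 20) = 95.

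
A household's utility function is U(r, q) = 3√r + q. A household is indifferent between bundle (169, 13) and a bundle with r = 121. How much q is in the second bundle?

U(169, 13) = 52.
Set U(121, q) = 52 and solve.
With r = 121: √121 = 11, so q = 52 − 3·11 = 19.
Check: U(121, 19) = 52.

q = 19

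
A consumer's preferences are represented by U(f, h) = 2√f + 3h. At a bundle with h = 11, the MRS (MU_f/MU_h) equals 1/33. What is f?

f = 121

MU_f = 2/(2√f), MU_h = 3.
MRS = 2/(2√f) ÷ 3.
MRS depends only on f: (1/3)/√f = 1/33 ⇒ √f = (1/3)/(1/33) = 11 ⇒ f = 121.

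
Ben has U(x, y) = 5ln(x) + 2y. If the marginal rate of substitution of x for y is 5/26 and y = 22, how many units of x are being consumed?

MU_x = 5/x, MU_y = 2.
MRS = 5/x ÷ 2.
MRS depends only on x: 2.5/x = 5/26 ⇒ x = 2.5/(5/26) = 13.

x = 13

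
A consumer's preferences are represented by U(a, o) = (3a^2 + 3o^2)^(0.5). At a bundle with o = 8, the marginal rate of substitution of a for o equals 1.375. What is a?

For CES with ρ = 2, MRS = (o/a)^(-1).
Setting (8/a)^(-1) = 1.375 gives 8/a = 8/11 and a = 11.

a = 11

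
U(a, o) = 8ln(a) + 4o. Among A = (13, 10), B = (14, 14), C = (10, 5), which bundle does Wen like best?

Evaluate utility at each bundle:
U(A) = 60.520.
U(B) = 77.112.
U(C) = 38.421.
Highest utility is B, so B ≻ A ≻ C.

Bundle B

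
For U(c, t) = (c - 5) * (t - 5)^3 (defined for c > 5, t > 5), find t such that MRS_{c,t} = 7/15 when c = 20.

MU_c = (t−5)^3, MU_t = 3·(c−5)·(t−5)^2.
MRS = (1/3)·(t−5)/(c−5).
Substitute c = 20: MRS = (t − 5)/45. Setting this equal to 7/15 gives t − 5 = (7/15)·45 = 21, so t = 26.

t = 26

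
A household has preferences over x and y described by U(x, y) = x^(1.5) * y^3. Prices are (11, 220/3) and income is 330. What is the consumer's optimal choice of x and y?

x* = 10, y* = 3

MU_x = 1.5·√x·y^3 and MU_y = 3·x^(1.5)·y^2.
MRS = MU_x/MU_y = (0.5)·y/x.
Tangency: set MRS = p_x/p_y = 11/(220/3) = 0.15.
So (0.5)·y/x = 0.15, i.e. y = 0.3·x.
Substitute into the budget 11·x + (220/3)·y = 330: 33·x = 330, so x* = 10.
Then y* = 0.3·10 = 3.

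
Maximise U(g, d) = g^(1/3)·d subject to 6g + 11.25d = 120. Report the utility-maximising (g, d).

MU_g = 1/3·g^(-2/3)·d and MU_d = g^(1/3).
MRS = MU_g/MU_d = (1/3)·d/g.
Tangency: set MRS = p_g/p_d = 6/11.25 = 8/15.
So (1/3)·d/g = 8/15, i.e. d = 1.6·g.
Substitute into the budget 6·g + 11.25·d = 120: 24·g = 120, so g* = 5.
Then d* = 1.6·5 = 8.

g* = 5, d* = 8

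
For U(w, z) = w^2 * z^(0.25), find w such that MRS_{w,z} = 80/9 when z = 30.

MU_w = 2·w·z^(0.25) and MU_z = 0.25·w^2·z^(-0.75).
MRS = MU_w/MU_z = (8)·z/w.
Substitute z = 30: MRS = 240/w. Setting 240/w = 80/9 gives w = 240/(80/9) = 27.

w = 27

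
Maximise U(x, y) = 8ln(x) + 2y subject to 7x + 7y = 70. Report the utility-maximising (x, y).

x* = 4, y* = 6

MU_x = 8/x, MU_y = 2.
MRS = 8/x ÷ 2.
Tangency: set MRS = p_x/p_y = 7/7 = 1.
MRS depends only on x: 4/x = 1 ⇒ x* = 4/1 = 4.
From the budget, 7·y = 70 − 7·4 = 42, so y* = 6.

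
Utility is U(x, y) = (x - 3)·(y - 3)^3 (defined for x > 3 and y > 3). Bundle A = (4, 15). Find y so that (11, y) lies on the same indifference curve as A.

y = 9

U(4, 15) = 1728.
Set U(11, y) = 1728 and solve.
With x = 11: (11 − 3) = 8, so (y − 3)^3 = 1728/8 = 216.
Taking the cube root (with y > 3): y − 3 = 6, so y = 9.
Check: U(11, 9) = 1728.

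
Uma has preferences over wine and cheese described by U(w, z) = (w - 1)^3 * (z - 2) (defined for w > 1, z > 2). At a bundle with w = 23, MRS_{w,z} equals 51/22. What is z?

z = 19

MU_w = 3·(w−1)^2·(z−2), MU_z = (w−1)^3.
MRS = (3/1)·(z−2)/(w−1).
Substitute w = 23: MRS = (z − 2)/(22/3). Setting this equal to 51/22 gives z − 2 = (51/22)·(22/3) = 17, so z = 19.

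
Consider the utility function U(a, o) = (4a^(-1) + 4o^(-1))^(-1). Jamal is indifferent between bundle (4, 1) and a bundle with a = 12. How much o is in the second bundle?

U depends on (a, o) only through S = 4a^(-1) + 4o^(-1), so equal utility means equal S. At (4, 1): S = 5.
With a = 12: 4·12^(-1) = 1/3, so 4o^(-1) = 5 − 1/3 = 14/3, i.e. o^(-1) = 7/6.
Hence o = 1/(7/6) = 6/7.
Check: U(12, 6/7) = 0.2.

o = 6/7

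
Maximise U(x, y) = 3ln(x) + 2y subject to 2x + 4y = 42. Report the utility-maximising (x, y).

MU_x = 3/x, MU_y = 2.
MRS = 3/x ÷ 2.
Tangency: set MRS = p_x/p_y = 2/4 = 0.5.
MRS depends only on x: 1.5/x = 0.5 ⇒ x* = 1.5/0.5 = 3.
From the budget, 4·y = 42 − 2·3 = 36, so y* = 9.

x* = 3, y* = 9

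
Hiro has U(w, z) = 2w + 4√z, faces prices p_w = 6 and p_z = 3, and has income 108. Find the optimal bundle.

w* = 16, z* = 4

MU_w = 2, MU_z = 4/(2√z).
MRS = 2 ÷ (4/(2√z)).
Tangency: set MRS = p_w/p_z = 6/3 = 2.
MRS depends only on z: √z = 2 ⇒ √z = 2 ⇒ z* = 4.
From the budget, 6·w = 108 − 3·4 = 96, so w* = 16.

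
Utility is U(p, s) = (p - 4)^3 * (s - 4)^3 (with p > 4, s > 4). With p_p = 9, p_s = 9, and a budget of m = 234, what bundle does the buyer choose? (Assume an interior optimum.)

p* = 13, s* = 13

MU_p = 3·(p−4)^2·(s−4)^3, MU_s = 3·(p−4)^3·(s−4)^2.
MRS = (s−4)/(p−4).
Tangency: set MRS = p_p/p_s = 9/9 = 1.
So (s − 4)/(p − 4) = 1, i.e. (s − 4) = (p − 4).
Rewrite the budget in excess-of-subsistence terms: 9·(p − 4) + 9·(s − 4) = 234 − 9·4 − 9·4 = 162.
Substituting, 18·(p − 4) = 162, so p − 4 = 9 and p* = 13.
Then s − 4 = 9, so s* = 13.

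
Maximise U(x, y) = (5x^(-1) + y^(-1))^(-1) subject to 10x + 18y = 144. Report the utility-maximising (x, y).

x* = 9, y* = 3

For CES with ρ = -1, MRS = (5/1)·(y/x)^2.
Tangency: set MRS = p_x/p_y = 10/18 = 5/9.
So (y/x)^2 = 1/9; taking the square root, y/x = 1/3, i.e. y = (1/3)·x.
Substitute into the budget 10·x + 18·y = 144: 16·x = 144, so x* = 9 and y* = (1/3)·9 = 3.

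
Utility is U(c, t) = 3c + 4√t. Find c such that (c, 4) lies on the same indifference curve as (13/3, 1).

c = 3

U(13/3, 1) = 17.
Set U(c, 4) = 17 and solve.
With t = 4: √4 = 2, so 3c = 17 − 4·2 = 9 and c = 3.
Check: U(3, 4) = 17.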